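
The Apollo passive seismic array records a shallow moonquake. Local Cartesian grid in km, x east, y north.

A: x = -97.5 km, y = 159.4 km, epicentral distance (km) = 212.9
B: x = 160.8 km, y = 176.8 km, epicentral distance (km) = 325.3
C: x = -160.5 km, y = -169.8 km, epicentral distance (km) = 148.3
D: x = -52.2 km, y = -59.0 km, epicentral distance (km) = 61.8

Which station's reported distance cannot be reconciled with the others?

Solve using three stations at a time. Using A, B, C (subtract circle equations pairwise → linear system) gives (x, y) ≈ (-70.6, -51.8).
Distances from that point to each station vs reported:
  A: calculated 212.9 vs reported 212.9 → residual 0.0 km
  B: calculated 325.3 vs reported 325.3 → residual 0.0 km
  C: calculated 148.3 vs reported 148.3 → residual 0.0 km
  D: calculated 19.8 vs reported 61.8 → residual 42.0 km
A, B, C are mutually consistent (residuals ≈ 0); D is off by 42.0 km.

D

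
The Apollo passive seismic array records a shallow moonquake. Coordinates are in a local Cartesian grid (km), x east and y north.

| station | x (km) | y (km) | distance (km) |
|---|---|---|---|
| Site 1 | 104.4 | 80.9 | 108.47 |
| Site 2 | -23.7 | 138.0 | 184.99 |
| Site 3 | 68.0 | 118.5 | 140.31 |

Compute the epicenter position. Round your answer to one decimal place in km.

69.5 km east, -21.8 km north

Circle about each station: (x − 104.4)² + (y − 80.9)² = 108.47²; (x + 23.7)² + (y − 138.0)² = 184.99²; (x − 68.0)² + (y − 118.5)² = 140.31².
Subtracting the Site 1 equation from the Site 2 and Site 3 equations removes the quadratic terms:
-256.2 x + 114.2 y = -20294.04
-72.8 x + 75.2 y = -6699.08
Solving the 2×2 system: x ≈ 69.5, y ≈ -21.8 km.
Check against Site 1 (with the unrounded x, y): √((x − 104.4)²+(y − 80.9)²) = 108.48 ≈ 108.47 km. ✓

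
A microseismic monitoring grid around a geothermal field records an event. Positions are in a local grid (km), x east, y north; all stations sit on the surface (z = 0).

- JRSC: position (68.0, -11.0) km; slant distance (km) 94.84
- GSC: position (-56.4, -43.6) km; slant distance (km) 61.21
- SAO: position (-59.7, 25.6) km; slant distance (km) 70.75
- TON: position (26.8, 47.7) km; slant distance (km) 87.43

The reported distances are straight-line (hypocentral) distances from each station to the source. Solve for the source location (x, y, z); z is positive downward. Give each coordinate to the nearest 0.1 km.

Each station gives a sphere (x−x_i)² + (y−y_i)² + z² = d_i² (stations at z=0).
Subtracting the JRSC sphere from GSC and SAO: z² cancels, leaving linear equations in x and y:
-248.8 x − 65.2 y = 5584.88
-255.4 x + 73.2 y = 3463.51
Solving: x ≈ -18.203, y ≈ -16.196 km (keep extra digits for the depth step; rounded: -18.2, -16.2).
Then from the JRSC sphere: z² = 94.84² − (x − 68.0)² − (y + 11.0)² with x = -18.203, y = -16.196, so z ≈ 39.200 ≈ 39.2 km.
Check against TON (with the unrounded solution): distance 87.43 ≈ 87.43 km. ✓

(-18.2, -16.2, 39.2)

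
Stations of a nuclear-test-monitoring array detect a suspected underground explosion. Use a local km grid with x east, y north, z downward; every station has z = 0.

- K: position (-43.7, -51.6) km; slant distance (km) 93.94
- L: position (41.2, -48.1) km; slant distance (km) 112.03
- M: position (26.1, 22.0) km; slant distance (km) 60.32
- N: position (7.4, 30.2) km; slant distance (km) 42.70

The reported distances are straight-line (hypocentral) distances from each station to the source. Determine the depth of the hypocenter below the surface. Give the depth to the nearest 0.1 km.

Each station gives a sphere (x−x_i)² + (y−y_i)² + z² = d_i² (stations at z=0).
Subtracting the K sphere from L and M: z² cancels, leaving linear equations in x and y:
169.8 x + 7.0 y = -4287.20
139.6 x + 147.2 y = 1779.18
Solving: x ≈ -26.794, y ≈ 37.498 km (keep extra digits for the depth step; rounded: -26.8, 37.5).
Then from the K sphere: z² = 93.94² − (x + 43.7)² − (y + 51.6)² with x = -26.794, y = 37.498, so z ≈ 24.504 ≈ 24.5 km.
Check against N (with the unrounded solution): distance 42.70 ≈ 42.70 km. ✓

24.5 km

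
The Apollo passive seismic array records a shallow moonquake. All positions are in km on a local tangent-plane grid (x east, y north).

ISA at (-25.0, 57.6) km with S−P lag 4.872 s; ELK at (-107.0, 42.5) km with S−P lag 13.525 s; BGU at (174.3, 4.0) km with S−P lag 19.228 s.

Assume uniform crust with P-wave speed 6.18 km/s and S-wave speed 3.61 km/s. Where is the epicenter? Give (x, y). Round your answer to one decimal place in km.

Distance from S−P lag: d = Δt · v_P v_S / (v_P − v_S) = Δt · (6.18·3.61)/(6.18−3.61) ≈ 8.6809·Δt.
So d_ISA = 42.29, d_ELK = 117.41, d_BGU = 166.92 km.
Circle about each station: (x + 25.0)² + (y − 57.6)² = 42.29²; (x + 107.0)² + (y − 42.5)² = 117.41²; (x − 174.3)² + (y − 4.0)² = 166.92².
Subtracting the ISA equation from the ELK and BGU equations removes the quadratic terms:
-164.0 x − 30.2 y = -2684.17
398.6 x − 107.2 y = 379.89
Solving the 2×2 system: x ≈ 10.1, y ≈ 34.0 km.

10.1 km east, 34.0 km north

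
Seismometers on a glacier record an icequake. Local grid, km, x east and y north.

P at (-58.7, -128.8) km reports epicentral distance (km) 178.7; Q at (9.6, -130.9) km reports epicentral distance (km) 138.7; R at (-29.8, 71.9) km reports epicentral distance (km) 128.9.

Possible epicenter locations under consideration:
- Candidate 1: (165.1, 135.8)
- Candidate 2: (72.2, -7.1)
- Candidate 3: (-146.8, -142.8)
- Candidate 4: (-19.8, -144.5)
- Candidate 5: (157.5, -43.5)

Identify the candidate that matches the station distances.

For each candidate, compare |candidate − station| to the reported distance:
Candidate 1: residuals P 167.9, Q 170.0, R 76.2 → max 170.0 km
Candidate 2: residuals P 0.0, Q 0.0, R 0.1 → max 0.1 km
Candidate 3: residuals P 89.5, Q 18.2, R 115.6 → max 115.6 km
Candidate 4: residuals P 136.8, Q 106.3, R 87.7 → max 136.8 km
Candidate 5: residuals P 53.7, Q 33.1, R 91.1 → max 91.1 km
Only Candidate 2 has all residuals ≈ 0.

Candidate 2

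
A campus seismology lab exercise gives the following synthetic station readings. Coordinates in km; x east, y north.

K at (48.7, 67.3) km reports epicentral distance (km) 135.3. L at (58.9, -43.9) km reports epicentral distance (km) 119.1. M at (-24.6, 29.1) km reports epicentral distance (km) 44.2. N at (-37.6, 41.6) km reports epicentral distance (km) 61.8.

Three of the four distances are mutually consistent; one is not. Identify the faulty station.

M

Solve using three stations at a time. Using K, L, N (subtract circle equations pairwise → linear system) gives (x, y) ≈ (-57.1, -17.0).
Distances from that point to each station vs reported:
  K: calculated 135.3 vs reported 135.3 → residual 0.0 km
  L: calculated 119.1 vs reported 119.1 → residual 0.0 km
  M: calculated 56.4 vs reported 44.2 → residual 12.2 km
  N: calculated 61.8 vs reported 61.8 → residual 0.0 km
K, L, N are mutually consistent (residuals ≈ 0); M is off by 12.2 km.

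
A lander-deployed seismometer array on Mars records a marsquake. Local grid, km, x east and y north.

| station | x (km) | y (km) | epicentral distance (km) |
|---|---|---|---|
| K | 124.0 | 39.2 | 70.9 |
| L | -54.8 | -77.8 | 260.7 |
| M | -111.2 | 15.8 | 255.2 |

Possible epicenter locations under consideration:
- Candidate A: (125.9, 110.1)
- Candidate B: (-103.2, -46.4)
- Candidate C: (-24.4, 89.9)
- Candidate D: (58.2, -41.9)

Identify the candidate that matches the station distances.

Candidate A

For each candidate, compare |candidate − station| to the reported distance:
Candidate A: residuals K 0.0, L 0.0, M 0.0 → max 0.0 km
Candidate B: residuals K 171.9, L 203.0, M 192.5 → max 203.0 km
Candidate C: residuals K 85.9, L 90.3, M 141.1 → max 141.1 km
Candidate D: residuals K 33.5, L 142.1, M 76.2 → max 142.1 km
Only Candidate A has all residuals ≈ 0.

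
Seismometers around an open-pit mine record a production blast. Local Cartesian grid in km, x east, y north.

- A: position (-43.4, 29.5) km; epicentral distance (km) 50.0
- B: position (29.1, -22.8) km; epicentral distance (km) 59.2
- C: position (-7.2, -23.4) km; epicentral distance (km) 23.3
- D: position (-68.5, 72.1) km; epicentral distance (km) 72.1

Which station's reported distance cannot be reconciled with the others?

D

Solve using three stations at a time. Using A, B, C (subtract circle equations pairwise → linear system) gives (x, y) ≈ (-29.9, -18.6).
Distances from that point to each station vs reported:
  A: calculated 50.0 vs reported 50.0 → residual 0.0 km
  B: calculated 59.2 vs reported 59.2 → residual 0.0 km
  C: calculated 23.2 vs reported 23.3 → residual 0.1 km
  D: calculated 98.6 vs reported 72.1 → residual 26.5 km
A, B, C are mutually consistent (residuals ≈ 0); D is off by 26.5 km.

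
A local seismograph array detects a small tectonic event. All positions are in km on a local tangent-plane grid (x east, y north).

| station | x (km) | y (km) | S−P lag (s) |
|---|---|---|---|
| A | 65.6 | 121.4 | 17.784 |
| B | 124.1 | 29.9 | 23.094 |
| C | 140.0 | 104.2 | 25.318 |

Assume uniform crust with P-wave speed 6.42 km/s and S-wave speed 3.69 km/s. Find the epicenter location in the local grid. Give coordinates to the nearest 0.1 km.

x ≈ -74.5 km, y ≈ 56.7 km

Distance from S−P lag: d = Δt · v_P v_S / (v_P − v_S) = Δt · (6.42·3.69)/(6.42−3.69) ≈ 8.6776·Δt.
So d_A = 154.32, d_B = 200.40, d_C = 219.70 km.
Circle about each station: (x − 65.6)² + (y − 121.4)² = 154.32²; (x − 124.1)² + (y − 29.9)² = 200.40²; (x − 140.0)² + (y − 104.2)² = 219.70².
Subtracting the A equation from the B and C equations removes the quadratic terms:
117.0 x − 183.0 y = -19092.00
148.8 x − 34.4 y = -13037.11
Solving the 2×2 system: x ≈ -74.5, y ≈ 56.7 km.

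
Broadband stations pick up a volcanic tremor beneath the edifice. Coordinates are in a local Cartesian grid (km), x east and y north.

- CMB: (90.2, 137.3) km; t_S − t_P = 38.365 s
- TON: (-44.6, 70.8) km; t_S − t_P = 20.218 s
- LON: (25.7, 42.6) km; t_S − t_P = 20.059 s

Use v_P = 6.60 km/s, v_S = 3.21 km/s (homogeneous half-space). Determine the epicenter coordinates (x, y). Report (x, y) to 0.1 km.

x ≈ -52.6 km, y ≈ -55.3 km

Distance from S−P lag: d = Δt · v_P v_S / (v_P − v_S) = Δt · (6.60·3.21)/(6.60−3.21) ≈ 6.2496·Δt.
So d_CMB = 239.76, d_TON = 126.35, d_LON = 125.36 km.
Circle about each station: (x − 90.2)² + (y − 137.3)² = 239.76²; (x + 44.6)² + (y − 70.8)² = 126.35²; (x − 25.7)² + (y − 42.6)² = 125.36².
Subtracting the CMB equation from the TON and LON equations removes the quadratic terms:
-269.6 x − 133.0 y = 21535.01
-129.0 x − 189.4 y = 17257.65
Solving the 2×2 system: x ≈ -52.6, y ≈ -55.3 km.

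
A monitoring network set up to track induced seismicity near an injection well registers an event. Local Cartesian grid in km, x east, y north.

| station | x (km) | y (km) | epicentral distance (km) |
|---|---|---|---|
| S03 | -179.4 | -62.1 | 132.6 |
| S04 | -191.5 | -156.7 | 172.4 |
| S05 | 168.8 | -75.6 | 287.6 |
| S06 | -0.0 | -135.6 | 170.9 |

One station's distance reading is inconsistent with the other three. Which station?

S03

Solve using three stations at a time. Using S04, S05, S06 (subtract circle equations pairwise → linear system) gives (x, y) ≈ (-110.0, -4.6).
Distances from that point to each station vs reported:
  S03: calculated 90.1 vs reported 132.6 → residual 42.5 km
  S04: calculated 172.6 vs reported 172.4 → residual 0.2 km
  S05: calculated 287.7 vs reported 287.6 → residual 0.1 km
  S06: calculated 171.1 vs reported 170.9 → residual 0.2 km
S04, S05, S06 are mutually consistent (residuals ≈ 0); S03 is off by 42.5 km.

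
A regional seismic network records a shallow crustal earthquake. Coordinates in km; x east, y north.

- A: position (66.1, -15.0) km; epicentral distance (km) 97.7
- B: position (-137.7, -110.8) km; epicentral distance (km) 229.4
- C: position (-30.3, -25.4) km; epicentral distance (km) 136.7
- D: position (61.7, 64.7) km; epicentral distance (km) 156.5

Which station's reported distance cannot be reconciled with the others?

Solve using three stations at a time. Using B, C, D (subtract circle equations pairwise → linear system) gives (x, y) ≈ (90.9, -89.3).
Distances from that point to each station vs reported:
  A: calculated 78.3 vs reported 97.7 → residual 19.4 km
  B: calculated 229.6 vs reported 229.4 → residual 0.2 km
  C: calculated 137.0 vs reported 136.7 → residual 0.3 km
  D: calculated 156.8 vs reported 156.5 → residual 0.3 km
B, C, D are mutually consistent (residuals ≈ 0); A is off by 19.4 km.

A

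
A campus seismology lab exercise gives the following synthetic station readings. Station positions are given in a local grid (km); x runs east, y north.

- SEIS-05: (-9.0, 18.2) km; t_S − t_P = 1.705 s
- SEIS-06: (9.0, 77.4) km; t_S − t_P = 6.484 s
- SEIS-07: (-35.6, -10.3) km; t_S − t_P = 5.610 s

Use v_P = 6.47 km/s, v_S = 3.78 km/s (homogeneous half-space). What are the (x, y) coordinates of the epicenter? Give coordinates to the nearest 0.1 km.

Distance from S−P lag: d = Δt · v_P v_S / (v_P − v_S) = Δt · (6.47·3.78)/(6.47−3.78) ≈ 9.0917·Δt.
So d_SEIS-05 = 15.50, d_SEIS-06 = 58.95, d_SEIS-07 = 51.00 km.
Circle about each station: (x + 9.0)² + (y − 18.2)² = 15.50²; (x − 9.0)² + (y − 77.4)² = 58.95²; (x + 35.6)² + (y + 10.3)² = 51.00².
Subtracting the SEIS-05 equation from the SEIS-06 and SEIS-07 equations removes the quadratic terms:
36.0 x + 118.4 y = 2424.67
-53.2 x − 57.0 y = -1399.54
Solving the 2×2 system: x ≈ 6.5, y ≈ 18.5 km.
Check against SEIS-05 (with the unrounded x, y): √((x + 9.0)²+(y − 18.2)²) = 15.48 ≈ 15.50 km. ✓

6.5 km east, 18.5 km north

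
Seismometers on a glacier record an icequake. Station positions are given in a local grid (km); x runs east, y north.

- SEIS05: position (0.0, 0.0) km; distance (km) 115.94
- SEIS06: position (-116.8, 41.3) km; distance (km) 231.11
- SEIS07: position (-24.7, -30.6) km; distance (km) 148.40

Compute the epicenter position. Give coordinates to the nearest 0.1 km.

Circle about each station: x² + y² = 115.94²; (x + 116.8)² + (y − 41.3)² = 231.11²; (x + 24.7)² + (y + 30.6)² = 148.40².
Subtracting the SEIS05 equation from the SEIS06 and SEIS07 equations removes the quadratic terms:
-233.6 x + 82.6 y = -24621.82
-49.4 x − 61.2 y = -7034.03
Solving the 2×2 system: x ≈ 113.6, y ≈ 23.2 km.

113.6 km east, 23.2 km north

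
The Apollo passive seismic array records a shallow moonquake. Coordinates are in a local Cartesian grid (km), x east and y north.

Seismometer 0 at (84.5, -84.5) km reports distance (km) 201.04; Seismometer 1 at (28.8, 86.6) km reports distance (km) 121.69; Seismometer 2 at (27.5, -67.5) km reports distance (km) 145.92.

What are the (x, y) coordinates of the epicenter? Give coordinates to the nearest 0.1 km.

Circle about each station: (x − 84.5)² + (y + 84.5)² = 201.04²; (x − 28.8)² + (y − 86.6)² = 121.69²; (x − 27.5)² + (y + 67.5)² = 145.92².
Subtracting the Seismometer 0 equation from the Seismometer 1 and Seismometer 2 equations removes the quadratic terms:
-111.4 x + 342.2 y = 19657.13
-114.0 x + 34.0 y = 10156.44
Solving the 2×2 system: x ≈ -79.7, y ≈ 31.5 km.

-79.7 km east, 31.5 km north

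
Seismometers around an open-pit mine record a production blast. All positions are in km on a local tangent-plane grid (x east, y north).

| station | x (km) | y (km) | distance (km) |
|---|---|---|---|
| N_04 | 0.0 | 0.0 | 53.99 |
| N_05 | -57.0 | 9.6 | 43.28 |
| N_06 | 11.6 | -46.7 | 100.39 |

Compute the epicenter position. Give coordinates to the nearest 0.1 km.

Circle about each station: x² + y² = 53.99²; (x + 57.0)² + (y − 9.6)² = 43.28²; (x − 11.6)² + (y + 46.7)² = 100.39².
Subtracting pairs of circle equations eliminates x²+y² and gives linear equations (the radical axes):
-114.0 x + 19.2 y = 4382.92
23.2 x − 93.4 y = -4847.78
Solving the 2×2 system: x ≈ -31.0, y ≈ 44.2 km.

-31.0 km east, 44.2 km north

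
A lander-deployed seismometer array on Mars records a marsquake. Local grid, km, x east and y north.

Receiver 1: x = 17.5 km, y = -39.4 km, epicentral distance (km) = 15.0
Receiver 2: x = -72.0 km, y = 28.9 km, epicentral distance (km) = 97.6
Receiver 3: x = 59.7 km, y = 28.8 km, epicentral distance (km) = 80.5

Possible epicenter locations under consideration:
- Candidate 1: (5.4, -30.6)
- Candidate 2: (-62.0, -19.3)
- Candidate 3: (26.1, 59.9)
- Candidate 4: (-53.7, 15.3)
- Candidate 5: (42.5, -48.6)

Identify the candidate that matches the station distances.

For each candidate, compare |candidate − station| to the reported distance:
Candidate 1: residuals Receiver 1 0.0, Receiver 2 0.0, Receiver 3 0.0 → max 0.0 km
Candidate 2: residuals Receiver 1 67.0, Receiver 2 48.4, Receiver 3 50.4 → max 67.0 km
Candidate 3: residuals Receiver 1 84.7, Receiver 2 5.3, Receiver 3 34.7 → max 84.7 km
Candidate 4: residuals Receiver 1 74.8, Receiver 2 74.8, Receiver 3 33.7 → max 74.8 km
Candidate 5: residuals Receiver 1 11.6, Receiver 2 40.7, Receiver 3 1.2 → max 40.7 km
Only Candidate 1 has all residuals ≈ 0.

Candidate 1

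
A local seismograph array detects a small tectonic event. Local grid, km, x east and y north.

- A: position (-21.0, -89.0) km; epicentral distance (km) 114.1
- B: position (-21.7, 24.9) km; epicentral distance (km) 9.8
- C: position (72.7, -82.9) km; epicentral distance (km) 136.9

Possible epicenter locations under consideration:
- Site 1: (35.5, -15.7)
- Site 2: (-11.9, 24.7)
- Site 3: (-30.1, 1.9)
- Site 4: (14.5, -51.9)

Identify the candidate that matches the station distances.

Site 2

For each candidate, compare |candidate − station| to the reported distance:
Site 1: residuals A 21.6, B 60.3, C 60.1 → max 60.3 km
Site 2: residuals A 0.0, B 0.0, C 0.0 → max 0.0 km
Site 3: residuals A 22.7, B 14.7, C 3.6 → max 22.7 km
Site 4: residuals A 62.8, B 75.1, C 71.0 → max 75.1 km
Only Site 2 has all residuals ≈ 0.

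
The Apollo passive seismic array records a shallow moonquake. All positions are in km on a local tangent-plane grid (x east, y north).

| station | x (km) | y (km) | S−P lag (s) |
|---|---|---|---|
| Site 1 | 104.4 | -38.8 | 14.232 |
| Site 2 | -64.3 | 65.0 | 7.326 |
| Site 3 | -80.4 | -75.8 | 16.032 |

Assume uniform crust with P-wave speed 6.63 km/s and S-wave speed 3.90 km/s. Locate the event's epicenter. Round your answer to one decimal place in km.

Distance from S−P lag: d = Δt · v_P v_S / (v_P − v_S) = Δt · (6.63·3.90)/(6.63−3.90) ≈ 9.4714·Δt.
So d_Site 1 = 134.80, d_Site 2 = 69.39, d_Site 3 = 151.85 km.
Circle about each station: (x − 104.4)² + (y + 38.8)² = 134.80²; (x + 64.3)² + (y − 65.0)² = 69.39²; (x + 80.4)² + (y + 75.8)² = 151.85².
Subtracting pairs of circle equations eliminates x²+y² and gives linear equations (the radical axes):
-337.4 x + 207.6 y = 9310.76
-369.6 x − 74.0 y = -5082.38
Solving the 2×2 system: x ≈ 3.6, y ≈ 50.7 km.
Check against Site 1 (with the unrounded x, y): √((x − 104.4)²+(y + 38.8)²) = 134.80 ≈ 134.80 km. ✓

(3.6, 50.7)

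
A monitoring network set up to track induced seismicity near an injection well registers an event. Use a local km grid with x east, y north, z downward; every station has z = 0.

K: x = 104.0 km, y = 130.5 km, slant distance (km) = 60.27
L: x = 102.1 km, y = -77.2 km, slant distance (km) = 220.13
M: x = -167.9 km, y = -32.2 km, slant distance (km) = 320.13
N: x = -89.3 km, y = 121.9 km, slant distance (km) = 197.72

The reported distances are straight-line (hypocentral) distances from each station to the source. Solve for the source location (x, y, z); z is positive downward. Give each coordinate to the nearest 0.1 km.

(98.7, 134.6, 59.9)

Each station gives a sphere (x−x_i)² + (y−y_i)² + z² = d_i² (stations at z=0).
Subtracting the K sphere from L and M: z² cancels, leaving linear equations in x and y:
-3.8 x − 415.4 y = -56286.74
-543.8 x − 325.4 y = -97469.74
Solving: x ≈ 98.698, y ≈ 134.597 km (keep extra digits for the depth step; rounded: 98.7, 134.6).
Then from the K sphere: z² = 60.27² − (x − 104.0)² − (y − 130.5)² with x = 98.698, y = 134.597, so z ≈ 59.896 ≈ 59.9 km.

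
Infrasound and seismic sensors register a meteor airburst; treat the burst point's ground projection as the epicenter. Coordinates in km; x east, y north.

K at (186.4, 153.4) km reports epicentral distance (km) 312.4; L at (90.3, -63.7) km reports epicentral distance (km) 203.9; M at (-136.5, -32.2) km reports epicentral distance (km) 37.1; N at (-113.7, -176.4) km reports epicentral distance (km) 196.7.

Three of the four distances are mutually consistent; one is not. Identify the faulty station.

M

Solve using three stations at a time. Using K, L, N (subtract circle equations pairwise → linear system) gives (x, y) ≈ (-95.9, 19.5).
Distances from that point to each station vs reported:
  K: calculated 312.4 vs reported 312.4 → residual 0.0 km
  L: calculated 203.9 vs reported 203.9 → residual 0.0 km
  M: calculated 65.8 vs reported 37.1 → residual 28.7 km
  N: calculated 196.7 vs reported 196.7 → residual 0.0 km
K, L, N are mutually consistent (residuals ≈ 0); M is off by 28.7 km.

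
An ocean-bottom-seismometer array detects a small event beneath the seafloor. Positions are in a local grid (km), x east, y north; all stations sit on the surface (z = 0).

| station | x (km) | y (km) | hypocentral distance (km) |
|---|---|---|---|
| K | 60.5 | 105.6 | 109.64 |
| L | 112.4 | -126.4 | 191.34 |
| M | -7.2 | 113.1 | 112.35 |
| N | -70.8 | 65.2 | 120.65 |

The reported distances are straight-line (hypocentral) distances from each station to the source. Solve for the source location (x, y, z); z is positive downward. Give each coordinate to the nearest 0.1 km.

(22.1, 28.2, 67.5)

Each station gives a sphere (x−x_i)² + (y−y_i)² + z² = d_i² (stations at z=0).
Subtracting the K sphere from L and M: z² cancels, leaving linear equations in x and y:
103.8 x − 464.0 y = -10790.96
-135.4 x + 15.0 y = -2569.75
Solving: x ≈ 22.103, y ≈ 28.201 km (keep extra digits for the depth step; rounded: 22.1, 28.2).
Then from the K sphere: z² = 109.64² − (x − 60.5)² − (y − 105.6)² with x = 22.103, y = 28.201, so z ≈ 67.498 ≈ 67.5 km.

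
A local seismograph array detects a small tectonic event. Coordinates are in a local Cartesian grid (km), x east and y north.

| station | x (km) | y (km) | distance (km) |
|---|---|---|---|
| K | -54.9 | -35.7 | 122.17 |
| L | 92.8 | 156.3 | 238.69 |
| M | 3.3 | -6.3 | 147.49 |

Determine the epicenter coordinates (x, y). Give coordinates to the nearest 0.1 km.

Circle about each station: (x + 54.9)² + (y + 35.7)² = 122.17²; (x − 92.8)² + (y − 156.3)² = 238.69²; (x − 3.3)² + (y + 6.3)² = 147.49².
Subtracting the K equation from the L and M equations removes the quadratic terms:
295.4 x + 384.0 y = -13294.38
116.4 x + 58.8 y = -11065.71
Solving the 2×2 system: x ≈ -126.9, y ≈ 63.0 km.
Check against K (with the unrounded x, y): √((x + 54.9)²+(y + 35.7)²) = 122.15 ≈ 122.17 km. ✓

(-126.9, 63.0)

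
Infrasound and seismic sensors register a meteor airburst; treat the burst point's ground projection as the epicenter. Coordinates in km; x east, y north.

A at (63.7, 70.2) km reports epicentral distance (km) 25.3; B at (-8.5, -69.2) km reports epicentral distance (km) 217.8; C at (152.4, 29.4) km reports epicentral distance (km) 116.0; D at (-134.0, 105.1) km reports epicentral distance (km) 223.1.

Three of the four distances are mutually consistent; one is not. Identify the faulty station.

A

Solve using three stations at a time. Using B, C, D (subtract circle equations pairwise → linear system) gives (x, y) ≈ (88.1, 126.0).
Distances from that point to each station vs reported:
  A: calculated 60.9 vs reported 25.3 → residual 35.6 km
  B: calculated 217.8 vs reported 217.8 → residual 0.0 km
  C: calculated 116.0 vs reported 116.0 → residual 0.0 km
  D: calculated 223.1 vs reported 223.1 → residual 0.0 km
B, C, D are mutually consistent (residuals ≈ 0); A is off by 35.6 km.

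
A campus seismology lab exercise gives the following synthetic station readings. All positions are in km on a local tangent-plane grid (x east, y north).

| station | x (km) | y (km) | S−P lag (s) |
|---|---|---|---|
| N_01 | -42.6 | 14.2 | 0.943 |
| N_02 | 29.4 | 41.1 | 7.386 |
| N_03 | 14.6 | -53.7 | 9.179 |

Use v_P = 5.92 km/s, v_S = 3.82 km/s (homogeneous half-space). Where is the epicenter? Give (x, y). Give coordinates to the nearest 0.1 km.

Distance from S−P lag: d = Δt · v_P v_S / (v_P − v_S) = Δt · (5.92·3.82)/(5.92−3.82) ≈ 10.7688·Δt.
So d_N_01 = 10.15, d_N_02 = 79.54, d_N_03 = 98.85 km.
Circle about each station: (x + 42.6)² + (y − 14.2)² = 10.15²; (x − 29.4)² + (y − 41.1)² = 79.54²; (x − 14.6)² + (y + 53.7)² = 98.85².
Subtracting the N_01 equation from the N_02 and N_03 equations removes the quadratic terms:
144.0 x + 53.8 y = -5686.42
114.4 x − 135.8 y = -8587.85
Solving the 2×2 system: x ≈ -48.0, y ≈ 22.8 km.

(-48.0, 22.8)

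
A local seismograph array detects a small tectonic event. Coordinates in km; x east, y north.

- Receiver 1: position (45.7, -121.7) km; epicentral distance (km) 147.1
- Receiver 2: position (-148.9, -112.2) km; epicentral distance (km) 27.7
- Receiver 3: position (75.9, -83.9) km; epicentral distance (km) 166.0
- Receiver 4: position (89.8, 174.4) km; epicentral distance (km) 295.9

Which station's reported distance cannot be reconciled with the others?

Receiver 2

Solve using three stations at a time. Using Receiver 1, Receiver 3, Receiver 4 (subtract circle equations pairwise → linear system) gives (x, y) ≈ (-88.7, -61.7).
Distances from that point to each station vs reported:
  Receiver 1: calculated 147.2 vs reported 147.1 → residual 0.1 km
  Receiver 2: calculated 78.6 vs reported 27.7 → residual 50.9 km
  Receiver 3: calculated 166.1 vs reported 166.0 → residual 0.1 km
  Receiver 4: calculated 295.9 vs reported 295.9 → residual 0.0 km
Receiver 1, Receiver 3, Receiver 4 are mutually consistent (residuals ≈ 0); Receiver 2 is off by 50.9 km.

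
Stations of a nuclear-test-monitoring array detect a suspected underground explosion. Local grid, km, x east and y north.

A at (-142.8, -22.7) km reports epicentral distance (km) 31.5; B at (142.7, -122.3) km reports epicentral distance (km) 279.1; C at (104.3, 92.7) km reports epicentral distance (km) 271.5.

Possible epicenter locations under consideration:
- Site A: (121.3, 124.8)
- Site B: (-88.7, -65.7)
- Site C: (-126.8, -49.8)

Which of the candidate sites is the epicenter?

For each candidate, compare |candidate − station| to the reported distance:
Site A: residuals A 271.0, B 31.1, C 235.2 → max 271.0 km
Site B: residuals A 37.6, B 40.9, C 21.8 → max 40.9 km
Site C: residuals A 0.0, B 0.0, C 0.0 → max 0.0 km
Only Site C has all residuals ≈ 0.

Site C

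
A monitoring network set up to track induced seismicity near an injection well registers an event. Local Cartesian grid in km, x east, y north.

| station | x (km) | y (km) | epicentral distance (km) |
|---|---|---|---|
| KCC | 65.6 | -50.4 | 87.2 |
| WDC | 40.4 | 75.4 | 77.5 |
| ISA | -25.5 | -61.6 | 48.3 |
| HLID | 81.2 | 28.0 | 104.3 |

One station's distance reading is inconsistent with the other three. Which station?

Solve using three stations at a time. Using KCC, ISA, HLID (subtract circle equations pairwise → linear system) gives (x, y) ≈ (-14.0, -14.7).
Distances from that point to each station vs reported:
  KCC: calculated 87.2 vs reported 87.2 → residual 0.0 km
  WDC: calculated 105.2 vs reported 77.5 → residual 27.7 km
  ISA: calculated 48.3 vs reported 48.3 → residual 0.0 km
  HLID: calculated 104.3 vs reported 104.3 → residual 0.0 km
KCC, ISA, HLID are mutually consistent (residuals ≈ 0); WDC is off by 27.7 km.

WDC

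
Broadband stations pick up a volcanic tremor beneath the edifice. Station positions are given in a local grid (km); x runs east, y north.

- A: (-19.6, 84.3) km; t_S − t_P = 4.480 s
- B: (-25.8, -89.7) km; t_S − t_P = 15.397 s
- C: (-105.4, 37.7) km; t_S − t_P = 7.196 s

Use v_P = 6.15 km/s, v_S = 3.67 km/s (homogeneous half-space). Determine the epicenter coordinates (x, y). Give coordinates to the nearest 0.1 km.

-41.0 km east, 49.6 km north

Distance from S−P lag: d = Δt · v_P v_S / (v_P − v_S) = Δt · (6.15·3.67)/(6.15−3.67) ≈ 9.1010·Δt.
So d_A = 40.77, d_B = 140.13, d_C = 65.49 km.
Circle about each station: (x + 19.6)² + (y − 84.3)² = 40.77²; (x + 25.8)² + (y + 89.7)² = 140.13²; (x + 105.4)² + (y − 37.7)² = 65.49².
Subtracting the A equation from the B and C equations removes the quadratic terms:
-12.4 x − 348.0 y = -16753.14
-171.6 x − 93.2 y = 2413.05
Solving the 2×2 system: x ≈ -41.0, y ≈ 49.6 km.
Check against A (with the unrounded x, y): √((x + 19.6)²+(y − 84.3)²) = 40.77 ≈ 40.77 km. ✓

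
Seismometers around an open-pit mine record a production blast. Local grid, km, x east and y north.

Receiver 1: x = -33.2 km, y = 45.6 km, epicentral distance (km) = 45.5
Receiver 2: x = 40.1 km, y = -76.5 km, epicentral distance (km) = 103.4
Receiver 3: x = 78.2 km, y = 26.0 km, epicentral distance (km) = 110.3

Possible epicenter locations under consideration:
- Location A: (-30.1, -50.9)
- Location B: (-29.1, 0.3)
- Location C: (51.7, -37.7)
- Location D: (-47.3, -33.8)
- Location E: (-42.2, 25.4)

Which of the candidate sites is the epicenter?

For each candidate, compare |candidate − station| to the reported distance:
Location A: residuals Receiver 1 51.0, Receiver 2 28.7, Receiver 3 22.5 → max 51.0 km
Location B: residuals Receiver 1 0.0, Receiver 2 0.0, Receiver 3 0.0 → max 0.0 km
Location C: residuals Receiver 1 73.4, Receiver 2 62.9, Receiver 3 41.3 → max 73.4 km
Location D: residuals Receiver 1 35.1, Receiver 2 6.1, Receiver 3 28.7 → max 35.1 km
Location E: residuals Receiver 1 23.4, Receiver 2 27.6, Receiver 3 10.1 → max 27.6 km
Only Location B has all residuals ≈ 0.

Location B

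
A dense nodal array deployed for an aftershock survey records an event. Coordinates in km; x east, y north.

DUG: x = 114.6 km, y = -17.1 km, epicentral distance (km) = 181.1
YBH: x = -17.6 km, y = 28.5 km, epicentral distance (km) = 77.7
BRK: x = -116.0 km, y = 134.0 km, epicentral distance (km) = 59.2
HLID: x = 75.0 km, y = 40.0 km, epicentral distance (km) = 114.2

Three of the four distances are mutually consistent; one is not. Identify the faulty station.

BRK

Solve using three stations at a time. Using DUG, YBH, HLID (subtract circle equations pairwise → linear system) gives (x, y) ≈ (-18.1, 106.2).
Distances from that point to each station vs reported:
  DUG: calculated 181.1 vs reported 181.1 → residual 0.0 km
  YBH: calculated 77.7 vs reported 77.7 → residual 0.0 km
  BRK: calculated 101.8 vs reported 59.2 → residual 42.6 km
  HLID: calculated 114.2 vs reported 114.2 → residual 0.0 km
DUG, YBH, HLID are mutually consistent (residuals ≈ 0); BRK is off by 42.6 km.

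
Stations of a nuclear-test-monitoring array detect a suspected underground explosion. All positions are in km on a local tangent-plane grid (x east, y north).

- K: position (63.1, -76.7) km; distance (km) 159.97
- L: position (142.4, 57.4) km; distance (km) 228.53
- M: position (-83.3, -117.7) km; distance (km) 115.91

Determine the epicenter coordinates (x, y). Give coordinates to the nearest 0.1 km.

Circle about each station: (x − 63.1)² + (y + 76.7)² = 159.97²; (x − 142.4)² + (y − 57.4)² = 228.53²; (x + 83.3)² + (y + 117.7)² = 115.91².
Subtracting pairs of circle equations eliminates x²+y² and gives linear equations (the radical axes):
158.6 x + 268.2 y = -12927.54
-292.8 x − 82.0 y = 23082.95
Solving the 2×2 system: x ≈ -78.3, y ≈ -1.9 km.

(-78.3, -1.9)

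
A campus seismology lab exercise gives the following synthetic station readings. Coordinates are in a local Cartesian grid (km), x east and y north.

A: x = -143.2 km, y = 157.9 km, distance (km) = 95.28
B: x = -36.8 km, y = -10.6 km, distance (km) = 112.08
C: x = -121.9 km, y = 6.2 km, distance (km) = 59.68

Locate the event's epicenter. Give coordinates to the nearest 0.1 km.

Circle about each station: (x + 143.2)² + (y − 157.9)² = 95.28²; (x + 36.8)² + (y + 10.6)² = 112.08²; (x + 121.9)² + (y − 6.2)² = 59.68².
Subtracting the A equation from the B and C equations removes the quadratic terms:
212.8 x − 337.0 y = -47455.70
42.6 x − 303.4 y = -25024.02
Solving the 2×2 system: x ≈ -118.8, y ≈ 65.8 km.
Check against A (with the unrounded x, y): √((x + 143.2)²+(y − 157.9)²) = 95.28 ≈ 95.28 km. ✓

-118.8 km east, 65.8 km north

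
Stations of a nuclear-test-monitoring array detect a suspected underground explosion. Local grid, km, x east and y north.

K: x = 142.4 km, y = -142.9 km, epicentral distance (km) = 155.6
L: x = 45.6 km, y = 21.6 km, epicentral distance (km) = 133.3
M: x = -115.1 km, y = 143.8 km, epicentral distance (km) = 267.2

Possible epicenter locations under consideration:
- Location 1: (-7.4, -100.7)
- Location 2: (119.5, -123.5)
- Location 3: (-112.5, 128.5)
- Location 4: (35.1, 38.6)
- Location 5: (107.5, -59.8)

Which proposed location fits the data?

Location 1

For each candidate, compare |candidate − station| to the reported distance:
Location 1: residuals K 0.0, L 0.0, M 0.0 → max 0.0 km
Location 2: residuals K 125.6, L 29.5, M 88.4 → max 125.6 km
Location 3: residuals K 216.7, L 57.5, M 251.7 → max 251.7 km
Location 4: residuals K 55.2, L 113.3, M 83.8 → max 113.3 km
Location 5: residuals K 65.5, L 31.0, M 34.5 → max 65.5 km
Only Location 1 has all residuals ≈ 0.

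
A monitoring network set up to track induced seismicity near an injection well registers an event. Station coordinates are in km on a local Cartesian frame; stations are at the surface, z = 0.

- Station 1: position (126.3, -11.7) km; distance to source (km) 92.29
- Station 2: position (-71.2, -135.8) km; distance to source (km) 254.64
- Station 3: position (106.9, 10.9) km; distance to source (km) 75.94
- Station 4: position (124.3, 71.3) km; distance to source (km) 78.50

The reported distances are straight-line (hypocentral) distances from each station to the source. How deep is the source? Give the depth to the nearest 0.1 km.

depth ≈ 67.9 km

Each station gives a sphere (x−x_i)² + (y−y_i)² + z² = d_i² (stations at z=0).
Subtracting the Station 1 sphere from Station 2 and Station 3: z² cancels, leaving linear equations in x and y:
-395.0 x − 248.2 y = -48901.59
-38.8 x + 45.2 y = -1791.60
Solving: x ≈ 96.602, y ≈ 43.287 km (keep extra digits for the depth step; rounded: 96.6, 43.3).
Then from the Station 1 sphere: z² = 92.29² − (x − 126.3)² − (y + 11.7)² with x = 96.602, y = 43.287, so z ≈ 67.911 ≈ 67.9 km.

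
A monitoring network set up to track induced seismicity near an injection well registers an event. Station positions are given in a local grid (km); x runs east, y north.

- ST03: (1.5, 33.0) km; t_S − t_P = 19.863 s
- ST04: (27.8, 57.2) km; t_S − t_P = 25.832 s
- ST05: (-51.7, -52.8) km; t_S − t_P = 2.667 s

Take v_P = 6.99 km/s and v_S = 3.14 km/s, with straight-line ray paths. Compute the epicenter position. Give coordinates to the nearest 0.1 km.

Distance from S−P lag: d = Δt · v_P v_S / (v_P − v_S) = Δt · (6.99·3.14)/(6.99−3.14) ≈ 5.7009·Δt.
So d_ST03 = 113.24, d_ST04 = 147.27, d_ST05 = 15.20 km.
Circle about each station: (x − 1.5)² + (y − 33.0)² = 113.24²; (x − 27.8)² + (y − 57.2)² = 147.27²; (x + 51.7)² + (y + 52.8)² = 15.20².
Subtracting pairs of circle equations eliminates x²+y² and gives linear equations (the radical axes):
52.6 x + 48.4 y = -5911.73
-106.4 x − 171.6 y = 16961.74
Solving the 2×2 system: x ≈ -49.9, y ≈ -67.9 km.

-49.9 km east, -67.9 km north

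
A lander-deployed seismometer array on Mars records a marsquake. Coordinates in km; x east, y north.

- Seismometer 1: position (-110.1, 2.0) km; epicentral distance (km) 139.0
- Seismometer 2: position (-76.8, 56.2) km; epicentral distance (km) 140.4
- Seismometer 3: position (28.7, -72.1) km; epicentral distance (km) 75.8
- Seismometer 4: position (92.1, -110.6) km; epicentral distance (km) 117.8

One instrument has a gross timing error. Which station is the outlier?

Seismometer 1

Solve using three stations at a time. Using Seismometer 2, Seismometer 3, Seismometer 4 (subtract circle equations pairwise → linear system) gives (x, y) ≈ (51.7, -0.1).
Distances from that point to each station vs reported:
  Seismometer 1: calculated 161.8 vs reported 139.0 → residual 22.8 km
  Seismometer 2: calculated 140.3 vs reported 140.4 → residual 0.1 km
  Seismometer 3: calculated 75.6 vs reported 75.8 → residual 0.2 km
  Seismometer 4: calculated 117.7 vs reported 117.8 → residual 0.1 km
Seismometer 2, Seismometer 3, Seismometer 4 are mutually consistent (residuals ≈ 0); Seismometer 1 is off by 22.8 km.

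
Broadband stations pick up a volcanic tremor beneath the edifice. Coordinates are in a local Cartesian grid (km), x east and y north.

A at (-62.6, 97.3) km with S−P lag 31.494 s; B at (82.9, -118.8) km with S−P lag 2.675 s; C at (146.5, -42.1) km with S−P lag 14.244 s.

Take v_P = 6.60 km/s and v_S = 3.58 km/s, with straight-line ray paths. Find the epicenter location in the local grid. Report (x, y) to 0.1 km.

Distance from S−P lag: d = Δt · v_P v_S / (v_P − v_S) = Δt · (6.60·3.58)/(6.60−3.58) ≈ 7.8238·Δt.
So d_A = 246.40, d_B = 20.93, d_C = 111.44 km.
Circle about each station: (x + 62.6)² + (y − 97.3)² = 246.40²; (x − 82.9)² + (y + 118.8)² = 20.93²; (x − 146.5)² + (y + 42.1)² = 111.44².
Subtracting the A equation from the B and C equations removes the quadratic terms:
291.0 x − 432.2 y = 67874.70
418.2 x − 278.8 y = 58142.70
Solving the 2×2 system: x ≈ 62.3, y ≈ -115.1 km.

(62.3, -115.1)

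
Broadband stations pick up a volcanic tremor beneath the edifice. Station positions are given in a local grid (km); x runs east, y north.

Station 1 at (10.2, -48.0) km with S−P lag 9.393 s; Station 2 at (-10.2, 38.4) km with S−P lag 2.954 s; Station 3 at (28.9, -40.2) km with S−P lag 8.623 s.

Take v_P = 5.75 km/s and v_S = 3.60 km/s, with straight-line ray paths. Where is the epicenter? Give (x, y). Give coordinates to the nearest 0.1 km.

Distance from S−P lag: d = Δt · v_P v_S / (v_P − v_S) = Δt · (5.75·3.60)/(5.75−3.60) ≈ 9.6279·Δt.
So d_Station 1 = 90.43, d_Station 2 = 28.44, d_Station 3 = 83.02 km.
Circle about each station: (x − 10.2)² + (y + 48.0)² = 90.43²; (x + 10.2)² + (y − 38.4)² = 28.44²; (x − 28.9)² + (y + 40.2)² = 83.02².
Subtracting the Station 1 equation from the Station 2 and Station 3 equations removes the quadratic terms:
-40.8 x + 172.8 y = 6539.31
37.4 x + 15.6 y = 1328.47
Solving the 2×2 system: x ≈ 18.0, y ≈ 42.1 km.

(18.0, 42.1)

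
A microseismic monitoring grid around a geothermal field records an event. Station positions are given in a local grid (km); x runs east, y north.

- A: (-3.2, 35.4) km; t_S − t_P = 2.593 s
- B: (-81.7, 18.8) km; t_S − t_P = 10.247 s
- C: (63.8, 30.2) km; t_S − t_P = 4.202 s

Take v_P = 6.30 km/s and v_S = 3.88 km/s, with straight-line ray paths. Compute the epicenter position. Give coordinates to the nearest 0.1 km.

Distance from S−P lag: d = Δt · v_P v_S / (v_P − v_S) = Δt · (6.30·3.88)/(6.30−3.88) ≈ 10.1008·Δt.
So d_A = 26.19, d_B = 103.50, d_C = 42.44 km.
Circle about each station: (x + 3.2)² + (y − 35.4)² = 26.19²; (x + 81.7)² + (y − 18.8)² = 103.50²; (x − 63.8)² + (y − 30.2)² = 42.44².
Subtracting the A equation from the B and C equations removes the quadratic terms:
-157.0 x − 33.2 y = -4261.40
134.0 x − 10.4 y = 2603.84
Solving the 2×2 system: x ≈ 21.5, y ≈ 26.7 km.
Check against A (with the unrounded x, y): √((x + 3.2)²+(y − 35.4)²) = 26.20 ≈ 26.19 km. ✓

x ≈ 21.5 km, y ≈ 26.7 km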